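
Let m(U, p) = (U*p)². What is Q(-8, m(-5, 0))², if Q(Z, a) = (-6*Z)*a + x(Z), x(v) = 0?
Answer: 0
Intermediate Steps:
m(U, p) = U²*p²
Q(Z, a) = -6*Z*a (Q(Z, a) = (-6*Z)*a + 0 = -6*Z*a + 0 = -6*Z*a)
Q(-8, m(-5, 0))² = (-6*(-8)*(-5)²*0²)² = (-6*(-8)*25*0)² = (-6*(-8)*0)² = 0² = 0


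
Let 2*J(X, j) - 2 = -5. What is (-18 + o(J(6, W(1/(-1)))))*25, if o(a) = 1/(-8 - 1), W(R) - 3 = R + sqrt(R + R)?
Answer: -4075/9 ≈ -452.78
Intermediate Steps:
W(R) = 3 + R + sqrt(2)*sqrt(R) (W(R) = 3 + (R + sqrt(R + R)) = 3 + (R + sqrt(2*R)) = 3 + (R + sqrt(2)*sqrt(R)) = 3 + R + sqrt(2)*sqrt(R))
J(X, j) = -3/2 (J(X, j) = 1 + (1/2)*(-5) = 1 - 5/2 = -3/2)
o(a) = -1/9 (o(a) = 1/(-9) = -1/9)
(-18 + o(J(6, W(1/(-1)))))*25 = (-18 - 1/9)*25 = -163/9*25 = -4075/9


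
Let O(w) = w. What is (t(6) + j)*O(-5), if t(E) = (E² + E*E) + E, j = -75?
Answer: -15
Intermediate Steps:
t(E) = E + 2*E² (t(E) = (E² + E²) + E = 2*E² + E = E + 2*E²)
(t(6) + j)*O(-5) = (6*(1 + 2*6) - 75)*(-5) = (6*(1 + 12) - 75)*(-5) = (6*13 - 75)*(-5) = (78 - 75)*(-5) = 3*(-5) = -15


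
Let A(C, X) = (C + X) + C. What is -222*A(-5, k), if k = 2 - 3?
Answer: 2442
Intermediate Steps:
k = -1
A(C, X) = X + 2*C
-222*A(-5, k) = -222*(-1 + 2*(-5)) = -222*(-1 - 10) = -222*(-11) = 2442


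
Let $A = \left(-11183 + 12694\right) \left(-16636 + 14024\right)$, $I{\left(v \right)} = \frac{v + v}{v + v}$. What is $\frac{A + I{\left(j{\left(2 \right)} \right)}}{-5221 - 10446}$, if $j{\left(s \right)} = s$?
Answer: $\frac{3946731}{15667} \approx 251.91$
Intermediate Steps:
$I{\left(v \right)} = 1$ ($I{\left(v \right)} = \frac{2 v}{2 v} = 2 v \frac{1}{2 v} = 1$)
$A = -3946732$ ($A = 1511 \left(-2612\right) = -3946732$)
$\frac{A + I{\left(j{\left(2 \right)} \right)}}{-5221 - 10446} = \frac{-3946732 + 1}{-5221 - 10446} = - \frac{3946731}{-15667} = \left(-3946731\right) \left(- \frac{1}{15667}\right) = \frac{3946731}{15667}$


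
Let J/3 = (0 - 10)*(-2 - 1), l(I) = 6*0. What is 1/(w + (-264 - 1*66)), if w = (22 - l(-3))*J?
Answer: 1/1650 ≈ 0.00060606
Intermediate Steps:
l(I) = 0
J = 90 (J = 3*((0 - 10)*(-2 - 1)) = 3*(-10*(-3)) = 3*30 = 90)
w = 1980 (w = (22 - 1*0)*90 = (22 + 0)*90 = 22*90 = 1980)
1/(w + (-264 - 1*66)) = 1/(1980 + (-264 - 1*66)) = 1/(1980 + (-264 - 66)) = 1/(1980 - 330) = 1/1650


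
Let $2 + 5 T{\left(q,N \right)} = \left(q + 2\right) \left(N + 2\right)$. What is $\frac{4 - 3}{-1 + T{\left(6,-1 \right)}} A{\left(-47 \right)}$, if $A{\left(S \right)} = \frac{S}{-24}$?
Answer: $\frac{235}{24} \approx 9.7917$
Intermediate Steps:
$A{\left(S \right)} = - \frac{S}{24}$ ($A{\left(S \right)} = S \left(- \frac{1}{24}\right) = - \frac{S}{24}$)
$T{\left(q,N \right)} = - \frac{2}{5} + \frac{\left(2 + N\right) \left(2 + q\right)}{5}$ ($T{\left(q,N \right)} = - \frac{2}{5} + \frac{\left(q + 2\right) \left(N + 2\right)}{5} = - \frac{2}{5} + \frac{\left(2 + q\right) \left(2 + N\right)}{5} = - \frac{2}{5} + \frac{\left(2 + N\right) \left(2 + q\right)}{5}$)
$\frac{4 - 3}{-1 + T{\left(6,-1 \right)}} A{\left(-47 \right)} = \frac{4 - 3}{-1 + \left(\frac{2}{5} + \frac{2}{5} \left(-1\right) + \frac{2}{5} \cdot 6 + \frac{1}{5} \left(-1\right) 6\right)} \left(\left(- \frac{1}{24}\right) \left(-47\right)\right) = 1 \frac{1}{-1 + \left(\frac{2}{5} - \frac{2}{5} + \frac{12}{5} - \frac{6}{5}\right)} \frac{47}{24} = 1 \frac{1}{-1 + \frac{6}{5}} \cdot \frac{47}{24} = 1 \frac{1}{\frac{1}{5}} \cdot \frac{47}{24} = 1 \cdot 5 \cdot \frac{47}{24} = 5 \cdot \frac{47}{24} = \frac{235}{24}$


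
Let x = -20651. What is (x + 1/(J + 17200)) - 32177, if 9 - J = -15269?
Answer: -1715747783/32478 ≈ -52828.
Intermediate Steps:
J = 15278 (J = 9 - 1*(-15269) = 9 + 15269 = 15278)
(x + 1/(J + 17200)) - 32177 = (-20651 + 1/(15278 + 17200)) - 32177 = (-20651 + 1/32478) - 32177 = -670703177/32478 - 32177 = -1715747783/32478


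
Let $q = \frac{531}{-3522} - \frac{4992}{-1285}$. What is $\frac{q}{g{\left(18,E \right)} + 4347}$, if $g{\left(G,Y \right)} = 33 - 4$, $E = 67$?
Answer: $\frac{5633163}{6601589840} \approx 0.0008533$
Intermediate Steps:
$g{\left(G,Y \right)} = 29$
$q = \frac{5633163}{1508590}$ ($q = 531 \left(- \frac{1}{3522}\right) - - \frac{4992}{1285} = - \frac{177}{1174} + \frac{4992}{1285} = \frac{5633163}{1508590} \approx 3.7341$)
$\frac{q}{g{\left(18,E \right)} + 4347} = \frac{5633163}{1508590 \left(29 + 4347\right)} = \frac{5633163}{1508590 \cdot 4376} = \frac{5633163}{1508590} \cdot \frac{1}{4376} = \frac{5633163}{6601589840}$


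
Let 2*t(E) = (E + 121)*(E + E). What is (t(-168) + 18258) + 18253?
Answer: 44407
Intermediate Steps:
t(E) = E*(121 + E) (t(E) = ((E + 121)*(E + E))/2 = ((121 + E)*(2*E))/2 = (2*E*(121 + E))/2 = E*(121 + E))
(t(-168) + 18258) + 18253 = (-168*(121 - 168) + 18258) + 18253 = (-168*(-47) + 18258) + 18253 = (7896 + 18258) + 18253 = 26154 + 18253 = 44407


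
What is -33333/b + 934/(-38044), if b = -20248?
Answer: 312302255/192578728 ≈ 1.6217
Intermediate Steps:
-33333/b + 934/(-38044) = -33333/(-20248) + 934/(-38044) = -33333*(-1/20248) + 934*(-1/38044) = 33333/20248 - 467/19022 = 312302255/192578728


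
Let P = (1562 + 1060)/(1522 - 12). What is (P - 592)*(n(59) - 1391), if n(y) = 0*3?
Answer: 619897759/755 ≈ 8.2106e+5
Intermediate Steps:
P = 1311/755 (P = 2622/1510 = 2622*(1/1510) = 1311/755 ≈ 1.7364)
n(y) = 0
(P - 592)*(n(59) - 1391) = (1311/755 - 592)*(0 - 1391) = -445649/755*(-1391) = 619897759/755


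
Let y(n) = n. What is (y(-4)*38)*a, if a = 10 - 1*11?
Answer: 152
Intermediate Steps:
a = -1 (a = 10 - 11 = -1)
(y(-4)*38)*a = -4*38*(-1) = -152*(-1) = 152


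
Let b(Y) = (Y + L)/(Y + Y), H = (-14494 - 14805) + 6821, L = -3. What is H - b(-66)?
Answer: -989055/44 ≈ -22479.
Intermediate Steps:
H = -22478 (H = -29299 + 6821 = -22478)
b(Y) = (-3 + Y)/(2*Y) (b(Y) = (Y - 3)/(Y + Y) = (-3 + Y)/((2*Y)) = (-3 + Y)*(1/(2*Y)) = (-3 + Y)/(2*Y))
H - b(-66) = -22478 - (-3 - 66)/(2*(-66)) = -22478 - (-1)*(-69)/(2*66) = -22478 - 1*23/44 = -22478 - 23/44 = -989055/44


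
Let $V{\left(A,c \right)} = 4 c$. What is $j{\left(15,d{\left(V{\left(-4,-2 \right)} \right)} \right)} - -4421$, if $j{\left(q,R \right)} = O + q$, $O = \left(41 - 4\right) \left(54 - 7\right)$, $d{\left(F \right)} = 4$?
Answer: $6175$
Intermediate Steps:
$O = 1739$ ($O = 37 \cdot 47 = 1739$)
$j{\left(q,R \right)} = 1739 + q$
$j{\left(15,d{\left(V{\left(-4,-2 \right)} \right)} \right)} - -4421 = \left(1739 + 15\right) - -4421 = 1754 + 4421 = 6175$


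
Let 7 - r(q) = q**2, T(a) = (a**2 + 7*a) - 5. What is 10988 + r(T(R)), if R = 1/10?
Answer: 109765959/10000 ≈ 10977.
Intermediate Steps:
R = 1/10 ≈ 0.10000
T(a) = -5 + a**2 + 7*a
r(q) = 7 - q**2
10988 + r(T(R)) = 10988 + (7 - (-5 + (1/10)**2 + 7*(1/10))**2) = 10988 + (7 - (-5 + 1/100 + 7/10)**2) = 10988 + (7 - (-429/100)**2) = 10988 + (7 - 1*184041/10000) = 10988 + (7 - 184041/10000) = 10988 - 114041/10000 = 109765959/10000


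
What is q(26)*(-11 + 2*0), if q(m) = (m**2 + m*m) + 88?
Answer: -15840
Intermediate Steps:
q(m) = 88 + 2*m**2 (q(m) = (m**2 + m**2) + 88 = 2*m**2 + 88 = 88 + 2*m**2)
q(26)*(-11 + 2*0) = (88 + 2*26**2)*(-11 + 2*0) = (88 + 2*676)*(-11 + 0) = (88 + 1352)*(-11) = 1440*(-11) = -15840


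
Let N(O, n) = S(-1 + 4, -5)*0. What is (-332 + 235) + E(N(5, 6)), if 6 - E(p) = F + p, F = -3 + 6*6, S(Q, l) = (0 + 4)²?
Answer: -124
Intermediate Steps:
S(Q, l) = 16 (S(Q, l) = 4² = 16)
N(O, n) = 0 (N(O, n) = 16*0 = 0)
F = 33 (F = -3 + 36 = 33)
E(p) = -27 - p (E(p) = 6 - (33 + p) = 6 + (-33 - p) = -27 - p)
(-332 + 235) + E(N(5, 6)) = (-332 + 235) + (-27 - 1*0) = -97 + (-27 + 0) = -97 - 27 = -124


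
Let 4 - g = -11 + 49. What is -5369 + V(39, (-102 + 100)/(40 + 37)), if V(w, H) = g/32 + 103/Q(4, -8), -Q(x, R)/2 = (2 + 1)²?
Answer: -774113/144 ≈ -5375.8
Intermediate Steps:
g = -34 (g = 4 - (-11 + 49) = 4 - 1*38 = 4 - 38 = -34)
Q(x, R) = -18 (Q(x, R) = -2*(2 + 1)² = -2*3² = -2*9 = -18)
V(w, H) = -977/144 (V(w, H) = -34/32 + 103/(-18) = -34*1/32 + 103*(-1/18) = -17/16 - 103/18 = -977/144)
-5369 + V(39, (-102 + 100)/(40 + 37)) = -5369 - 977/144 = -774113/144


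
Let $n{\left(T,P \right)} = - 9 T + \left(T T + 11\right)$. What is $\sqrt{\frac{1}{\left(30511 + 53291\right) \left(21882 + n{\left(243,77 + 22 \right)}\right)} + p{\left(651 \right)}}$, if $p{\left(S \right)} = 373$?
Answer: $\frac{\sqrt{16247025815869444803810}}{6599826510} \approx 19.313$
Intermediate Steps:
$n{\left(T,P \right)} = 11 + T^{2} - 9 T$ ($n{\left(T,P \right)} = - 9 T + \left(T^{2} + 11\right) = - 9 T + \left(11 + T^{2}\right) = 11 + T^{2} - 9 T$)
$\sqrt{\frac{1}{\left(30511 + 53291\right) \left(21882 + n{\left(243,77 + 22 \right)}\right)} + p{\left(651 \right)}} = \sqrt{\frac{1}{\left(30511 + 53291\right) \left(21882 + \left(11 + 243^{2} - 2187\right)\right)} + 373} = \sqrt{\frac{1}{83802 \left(21882 + \left(11 + 59049 - 2187\right)\right)} + 373} = \sqrt{\frac{1}{83802 \left(21882 + 56873\right)} + 373} = \sqrt{\frac{1}{83802 \cdot 78755} + 373} = \sqrt{\frac{1}{6599826510} + 373} = \sqrt{\frac{2461735288231}{6599826510}} = \frac{\sqrt{16247025815869444803810}}{6599826510}$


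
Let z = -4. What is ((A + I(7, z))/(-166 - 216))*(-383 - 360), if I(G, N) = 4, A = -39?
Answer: -26005/382 ≈ -68.076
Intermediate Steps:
((A + I(7, z))/(-166 - 216))*(-383 - 360) = ((-39 + 4)/(-166 - 216))*(-383 - 360) = -35/(-382)*(-743) = -35*(-1/382)*(-743) = (35/382)*(-743) = -26005/382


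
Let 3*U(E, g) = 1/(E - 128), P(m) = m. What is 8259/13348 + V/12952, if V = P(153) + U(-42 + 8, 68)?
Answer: 13245053321/21005320464 ≈ 0.63056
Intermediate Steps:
U(E, g) = 1/(3*(-128 + E)) (U(E, g) = 1/(3*(E - 128)) = 1/(3*(-128 + E)))
V = 74357/486 (V = 153 + 1/(3*(-128 + (-42 + 8))) = 153 + 1/(3*(-128 - 34)) = 153 + (1/3)/(-162) = 153 + (1/3)*(-1/162) = 153 - 1/486 = 74357/486 ≈ 153.00)
8259/13348 + V/12952 = 8259/13348 + (74357/486)/12952 = 8259*(1/13348) + (74357/486)*(1/12952) = 8259/13348 + 74357/6294672 = 13245053321/21005320464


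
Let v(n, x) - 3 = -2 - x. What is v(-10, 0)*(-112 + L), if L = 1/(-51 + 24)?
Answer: -3025/27 ≈ -112.04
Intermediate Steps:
v(n, x) = 1 - x (v(n, x) = 3 + (-2 - x) = 1 - x)
L = -1/27 (L = 1/(-27) = -1/27 ≈ -0.037037)
v(-10, 0)*(-112 + L) = (1 - 1*0)*(-112 - 1/27) = (1 + 0)*(-3025/27) = 1*(-3025/27) = -3025/27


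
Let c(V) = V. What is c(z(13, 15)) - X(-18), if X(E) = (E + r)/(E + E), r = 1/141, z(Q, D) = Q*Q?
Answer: 855307/5076 ≈ 168.50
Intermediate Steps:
z(Q, D) = Q²
r = 1/141 ≈ 0.0070922
X(E) = (1/141 + E)/(2*E) (X(E) = (E + 1/141)/(E + E) = (1/141 + E)/((2*E)) = (1/141 + E)*(1/(2*E)) = (1/141 + E)/(2*E))
c(z(13, 15)) - X(-18) = 13² - (1 + 141*(-18))/(282*(-18)) = 169 - (-1)*(1 - 2538)/(282*18) = 169 - (-1)*(-2537)/(282*18) = 169 - 1*2537/5076 = 169 - 2537/5076 = 855307/5076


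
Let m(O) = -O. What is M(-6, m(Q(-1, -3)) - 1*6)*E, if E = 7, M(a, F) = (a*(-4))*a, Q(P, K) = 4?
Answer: -1008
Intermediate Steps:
M(a, F) = -4*a² (M(a, F) = (-4*a)*a = -4*a²)
M(-6, m(Q(-1, -3)) - 1*6)*E = -4*(-6)²*7 = -4*36*7 = -144*7 = -1008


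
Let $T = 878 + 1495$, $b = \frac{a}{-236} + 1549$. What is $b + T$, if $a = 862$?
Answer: $\frac{462365}{118} \approx 3918.3$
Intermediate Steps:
$b = \frac{182351}{118}$ ($b = \frac{862}{-236} + 1549 = 862 \left(- \frac{1}{236}\right) + 1549 = - \frac{431}{118} + 1549 = \frac{182351}{118} \approx 1545.3$)
$T = 2373$
$b + T = \frac{182351}{118} + 2373 = \frac{462365}{118}$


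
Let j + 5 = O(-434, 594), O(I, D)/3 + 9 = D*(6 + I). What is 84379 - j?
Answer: 847107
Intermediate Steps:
O(I, D) = -27 + 3*D*(6 + I) (O(I, D) = -27 + 3*(D*(6 + I)) = -27 + 3*D*(6 + I))
j = -762728 (j = -5 + (-27 + 18*594 + 3*594*(-434)) = -5 + (-27 + 10692 - 773388) = -5 - 762723 = -762728)
84379 - j = 84379 - 1*(-762728) = 84379 + 762728 = 847107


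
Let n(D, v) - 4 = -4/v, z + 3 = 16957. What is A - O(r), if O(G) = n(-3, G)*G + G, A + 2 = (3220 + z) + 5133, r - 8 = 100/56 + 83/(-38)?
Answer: 3361042/133 ≈ 25271.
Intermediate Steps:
z = 16954 (z = -3 + 16957 = 16954)
r = 1011/133 (r = 8 + (100/56 + 83/(-38)) = 8 + (100*(1/56) + 83*(-1/38)) = 8 + (25/14 - 83/38) = 8 - 53/133 = 1011/133 ≈ 7.6015)
n(D, v) = 4 - 4/v
A = 25305 (A = -2 + ((3220 + 16954) + 5133) = -2 + (20174 + 5133) = -2 + 25307 = 25305)
O(G) = G + G*(4 - 4/G) (O(G) = (4 - 4/G)*G + G = G*(4 - 4/G) + G = G + G*(4 - 4/G))
A - O(r) = 25305 - (-4 + 5*(1011/133)) = 25305 - (-4 + 5055/133) = 25305 - 1*4523/133 = 25305 - 4523/133 = 3361042/133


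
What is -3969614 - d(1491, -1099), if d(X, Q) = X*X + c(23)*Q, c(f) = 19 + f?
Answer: -6146537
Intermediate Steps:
d(X, Q) = X² + 42*Q (d(X, Q) = X*X + (19 + 23)*Q = X² + 42*Q)
-3969614 - d(1491, -1099) = -3969614 - (1491² + 42*(-1099)) = -3969614 - (2223081 - 46158) = -3969614 - 1*2176923 = -3969614 - 2176923 = -6146537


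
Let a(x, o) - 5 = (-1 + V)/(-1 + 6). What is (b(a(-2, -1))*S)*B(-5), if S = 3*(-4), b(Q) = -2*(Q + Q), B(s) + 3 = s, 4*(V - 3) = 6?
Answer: -10944/5 ≈ -2188.8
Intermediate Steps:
V = 9/2 (V = 3 + (¼)*6 = 3 + 3/2 = 9/2 ≈ 4.5000)
B(s) = -3 + s
a(x, o) = 57/10 (a(x, o) = 5 + (-1 + 9/2)/(-1 + 6) = 5 + (7/2)/5 = 5 + (7/2)*(⅕) = 5 + 7/10 = 57/10)
b(Q) = -4*Q
S = -12
(b(a(-2, -1))*S)*B(-5) = (-4*57/10*(-12))*(-3 - 5) = -114/5*(-12)*(-8) = (1368/5)*(-8) = -10944/5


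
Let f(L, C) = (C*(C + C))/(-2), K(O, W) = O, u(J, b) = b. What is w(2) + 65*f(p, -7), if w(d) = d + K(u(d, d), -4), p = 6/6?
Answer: -3181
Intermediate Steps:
p = 1 (p = 6*(1/6) = 1)
f(L, C) = -C**2 (f(L, C) = (C*(2*C))*(-1/2) = (2*C**2)*(-1/2) = -C**2)
w(d) = 2*d (w(d) = d + d = 2*d)
w(2) + 65*f(p, -7) = 2*2 + 65*(-1*(-7)**2) = 4 + 65*(-1*49) = 4 + 65*(-49) = 4 - 3185 = -3181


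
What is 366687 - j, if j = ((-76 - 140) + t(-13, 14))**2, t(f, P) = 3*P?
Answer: 336411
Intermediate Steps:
j = 30276 (j = ((-76 - 140) + 3*14)**2 = (-216 + 42)**2 = (-174)**2 = 30276)
366687 - j = 366687 - 1*30276 = 366687 - 30276 = 336411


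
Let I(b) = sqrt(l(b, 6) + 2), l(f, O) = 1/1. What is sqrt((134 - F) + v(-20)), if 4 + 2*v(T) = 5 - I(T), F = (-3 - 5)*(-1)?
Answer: sqrt(506 - 2*sqrt(3))/2 ≈ 11.209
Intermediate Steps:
l(f, O) = 1
I(b) = sqrt(3) (I(b) = sqrt(1 + 2) = sqrt(3))
F = 8 (F = -8*(-1) = 8)
v(T) = 1/2 - sqrt(3)/2 (v(T) = -2 + (5 - sqrt(3))/2 = -2 + (5/2 - sqrt(3)/2) = 1/2 - sqrt(3)/2)
sqrt((134 - F) + v(-20)) = sqrt((134 - 1*8) + (1/2 - sqrt(3)/2)) = sqrt((134 - 8) + (1/2 - sqrt(3)/2)) = sqrt(126 + (1/2 - sqrt(3)/2)) = sqrt(253/2 - sqrt(3)/2)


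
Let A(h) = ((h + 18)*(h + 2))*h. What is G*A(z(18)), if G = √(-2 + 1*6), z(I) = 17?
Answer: 22610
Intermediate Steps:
G = 2 (G = √(-2 + 6) = √4 = 2)
A(h) = h*(2 + h)*(18 + h) (A(h) = ((18 + h)*(2 + h))*h = ((2 + h)*(18 + h))*h = h*(2 + h)*(18 + h))
G*A(z(18)) = 2*(17*(36 + 17² + 20*17)) = 2*(17*(36 + 289 + 340)) = 2*(17*665) = 2*11305 = 22610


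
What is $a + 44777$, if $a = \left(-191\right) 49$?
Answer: $35418$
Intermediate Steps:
$a = -9359$
$a + 44777 = -9359 + 44777 = 35418$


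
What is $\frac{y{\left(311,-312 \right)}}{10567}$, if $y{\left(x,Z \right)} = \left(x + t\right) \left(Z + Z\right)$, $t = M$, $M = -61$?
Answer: $- \frac{156000}{10567} \approx -14.763$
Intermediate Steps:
$t = -61$
$y{\left(x,Z \right)} = 2 Z \left(-61 + x\right)$ ($y{\left(x,Z \right)} = \left(x - 61\right) \left(Z + Z\right) = \left(-61 + x\right) 2 Z = 2 Z \left(-61 + x\right)$)
$\frac{y{\left(311,-312 \right)}}{10567} = \frac{2 \left(-312\right) \left(-61 + 311\right)}{10567} = 2 \left(-312\right) 250 \cdot \frac{1}{10567} = \left(-156000\right) \frac{1}{10567} = - \frac{156000}{10567}$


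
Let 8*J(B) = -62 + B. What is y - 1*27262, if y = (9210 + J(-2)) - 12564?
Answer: -30624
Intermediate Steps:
J(B) = -31/4 + B/8 (J(B) = (-62 + B)/8 = -31/4 + B/8)
y = -3362 (y = (9210 + (-31/4 + (⅛)*(-2))) - 12564 = (9210 + (-31/4 - ¼)) - 12564 = (9210 - 8) - 12564 = 9202 - 12564 = -3362)
y - 1*27262 = -3362 - 1*27262 = -3362 - 27262 = -30624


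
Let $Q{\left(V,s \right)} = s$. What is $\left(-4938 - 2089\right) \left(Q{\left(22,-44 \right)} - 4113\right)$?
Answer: $29211239$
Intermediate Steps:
$\left(-4938 - 2089\right) \left(Q{\left(22,-44 \right)} - 4113\right) = \left(-4938 - 2089\right) \left(-44 - 4113\right) = \left(-7027\right) \left(-4157\right) = 29211239$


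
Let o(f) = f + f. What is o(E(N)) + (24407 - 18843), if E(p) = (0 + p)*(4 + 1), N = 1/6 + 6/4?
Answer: 16742/3 ≈ 5580.7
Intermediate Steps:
N = 5/3 (N = 1*(⅙) + 6*(¼) = ⅙ + 3/2 = 5/3 ≈ 1.6667)
E(p) = 5*p (E(p) = p*5 = 5*p)
o(f) = 2*f
o(E(N)) + (24407 - 18843) = 2*(5*(5/3)) + (24407 - 18843) = 2*(25/3) + 5564 = 50/3 + 5564 = 16742/3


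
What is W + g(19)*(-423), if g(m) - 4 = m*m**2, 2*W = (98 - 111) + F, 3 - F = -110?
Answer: -2902999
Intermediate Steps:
F = 113 (F = 3 - 1*(-110) = 3 + 110 = 113)
W = 50 (W = ((98 - 111) + 113)/2 = (-13 + 113)/2 = (1/2)*100 = 50)
g(m) = 4 + m**3 (g(m) = 4 + m*m**2 = 4 + m**3)
W + g(19)*(-423) = 50 + (4 + 19**3)*(-423) = 50 + (4 + 6859)*(-423) = 50 + 6863*(-423) = 50 - 2903049 = -2902999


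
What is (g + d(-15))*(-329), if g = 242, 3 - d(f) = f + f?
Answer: -90475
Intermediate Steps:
d(f) = 3 - 2*f (d(f) = 3 - (f + f) = 3 - 2*f)
(g + d(-15))*(-329) = (242 + (3 - 2*(-15)))*(-329) = (242 + (3 + 30))*(-329) = (242 + 33)*(-329) = 275*(-329) = -90475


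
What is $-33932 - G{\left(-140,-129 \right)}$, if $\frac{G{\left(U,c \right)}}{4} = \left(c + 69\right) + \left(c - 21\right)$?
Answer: $-33092$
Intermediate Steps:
$G{\left(U,c \right)} = 192 + 8 c$ ($G{\left(U,c \right)} = 4 \left(\left(c + 69\right) + \left(c - 21\right)\right) = 4 \left(\left(69 + c\right) + \left(-21 + c\right)\right) = 4 \left(48 + 2 c\right) = 192 + 8 c$)
$-33932 - G{\left(-140,-129 \right)} = -33932 - \left(192 + 8 \left(-129\right)\right) = -33932 - \left(192 - 1032\right) = -33932 - -840 = -33932 + 840 = -33092$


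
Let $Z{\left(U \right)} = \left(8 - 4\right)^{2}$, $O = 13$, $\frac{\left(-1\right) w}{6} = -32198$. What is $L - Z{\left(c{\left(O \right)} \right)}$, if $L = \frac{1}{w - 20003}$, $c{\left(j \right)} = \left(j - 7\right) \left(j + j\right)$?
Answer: $- \frac{2770959}{173185} \approx -16.0$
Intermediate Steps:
$w = 193188$ ($w = \left(-6\right) \left(-32198\right) = 193188$)
$c{\left(j \right)} = 2 j \left(-7 + j\right)$ ($c{\left(j \right)} = \left(-7 + j\right) 2 j = 2 j \left(-7 + j\right)$)
$Z{\left(U \right)} = 16$ ($Z{\left(U \right)} = 4^{2} = 16$)
$L = \frac{1}{173185}$ ($L = \frac{1}{193188 - 20003} = \frac{1}{173185} \approx 5.7742 \cdot 10^{-6}$)
$L - Z{\left(c{\left(O \right)} \right)} = \frac{1}{173185} - 16 = - \frac{2770959}{173185}$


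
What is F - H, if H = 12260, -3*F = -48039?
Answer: 3753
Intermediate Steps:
F = 16013 (F = -⅓*(-48039) = 16013)
F - H = 16013 - 1*12260 = 16013 - 12260 = 3753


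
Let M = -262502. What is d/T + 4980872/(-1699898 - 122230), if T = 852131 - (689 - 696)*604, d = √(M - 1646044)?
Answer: -622609/227766 + 31*I*√1986/856359 ≈ -2.7335 + 0.0016132*I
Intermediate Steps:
d = 31*I*√1986 (d = √(-262502 - 1646044) = √(-1908546) = 31*I*√1986 ≈ 1381.5*I)
T = 856359 (T = 852131 - (-7)*604 = 852131 - 1*(-4228) = 852131 + 4228 = 856359)
d/T + 4980872/(-1699898 - 122230) = (31*I*√1986)/856359 + 4980872/(-1699898 - 122230) = (31*I*√1986)*(1/856359) + 4980872/(-1822128) = 31*I*√1986/856359 + 4980872*(-1/1822128) = 31*I*√1986/856359 - 622609/227766 = -622609/227766 + 31*I*√1986/856359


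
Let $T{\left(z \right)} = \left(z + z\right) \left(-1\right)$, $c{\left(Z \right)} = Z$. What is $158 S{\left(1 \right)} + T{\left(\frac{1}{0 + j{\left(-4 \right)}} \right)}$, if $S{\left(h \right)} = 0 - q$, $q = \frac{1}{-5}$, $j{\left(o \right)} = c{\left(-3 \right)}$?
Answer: $\frac{484}{15} \approx 32.267$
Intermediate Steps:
$j{\left(o \right)} = -3$
$q = - \frac{1}{5} \approx -0.2$
$T{\left(z \right)} = - 2 z$ ($T{\left(z \right)} = 2 z \left(-1\right) = - 2 z$)
$S{\left(h \right)} = \frac{1}{5}$ ($S{\left(h \right)} = 0 - - \frac{1}{5} = 0 + \frac{1}{5} = \frac{1}{5}$)
$158 S{\left(1 \right)} + T{\left(\frac{1}{0 + j{\left(-4 \right)}} \right)} = 158 \cdot \frac{1}{5} - \frac{2}{0 - 3} = \frac{158}{5} - \frac{2}{-3} = \frac{158}{5} - - \frac{2}{3} = \frac{158}{5} + \frac{2}{3} = \frac{484}{15}$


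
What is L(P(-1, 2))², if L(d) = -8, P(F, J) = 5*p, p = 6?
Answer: 64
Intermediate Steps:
P(F, J) = 30 (P(F, J) = 5*6 = 30)
L(P(-1, 2))² = (-8)² = 64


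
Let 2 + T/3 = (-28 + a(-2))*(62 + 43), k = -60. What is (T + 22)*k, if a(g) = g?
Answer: 566040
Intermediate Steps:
T = -9456 (T = -6 + 3*((-28 - 2)*(62 + 43)) = -6 + 3*(-30*105) = -6 + 3*(-3150) = -6 - 9450 = -9456)
(T + 22)*k = (-9456 + 22)*(-60) = -9434*(-60) = 566040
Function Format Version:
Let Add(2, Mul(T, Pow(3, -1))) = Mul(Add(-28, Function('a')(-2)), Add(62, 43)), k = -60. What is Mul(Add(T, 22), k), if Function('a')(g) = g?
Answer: 566040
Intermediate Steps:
T = -9456 (T = Add(-6, Mul(3, Mul(Add(-28, -2), Add(62, 43)))) = Add(-6, Mul(3, Mul(-30, 105))) = Add(-6, Mul(3, -3150)) = Add(-6, -9450) = -9456)
Mul(Add(T, 22), k) = Mul(Add(-9456, 22), -60) = Mul(-9434, -60) = 566040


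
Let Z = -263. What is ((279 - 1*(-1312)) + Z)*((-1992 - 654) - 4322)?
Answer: -9253504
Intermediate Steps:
((279 - 1*(-1312)) + Z)*((-1992 - 654) - 4322) = ((279 - 1*(-1312)) - 263)*((-1992 - 654) - 4322) = ((279 + 1312) - 263)*(-2646 - 4322) = (1591 - 263)*(-6968) = 1328*(-6968) = -9253504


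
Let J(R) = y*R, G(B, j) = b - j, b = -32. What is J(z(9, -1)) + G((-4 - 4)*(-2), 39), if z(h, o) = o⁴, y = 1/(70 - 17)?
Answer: -3762/53 ≈ -70.981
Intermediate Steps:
G(B, j) = -32 - j
y = 1/53 ≈ 0.018868
J(R) = R/53
J(z(9, -1)) + G((-4 - 4)*(-2), 39) = (1/53)*(-1)⁴ + (-32 - 1*39) = (1/53)*1 + (-32 - 39) = 1/53 - 71 = -3762/53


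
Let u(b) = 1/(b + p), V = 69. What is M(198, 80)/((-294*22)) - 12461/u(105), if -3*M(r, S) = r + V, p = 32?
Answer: -11041891387/6468 ≈ -1.7072e+6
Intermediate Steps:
M(r, S) = -23 - r/3 (M(r, S) = -(r + 69)/3 = -(69 + r)/3 = -23 - r/3)
u(b) = 1/(32 + b) (u(b) = 1/(b + 32) = 1/(32 + b))
M(198, 80)/((-294*22)) - 12461/u(105) = (-23 - 1/3*198)/((-294*22)) - 12461/(1/(32 + 105)) = (-23 - 66)/(-6468) - 12461/(1/137) = -89*(-1/6468) - 12461/1/137 = 89/6468 - 12461*137 = 89/6468 - 1707157 = -11041891387/6468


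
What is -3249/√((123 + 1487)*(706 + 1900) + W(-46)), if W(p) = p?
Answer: -1083*√4195614/1398538 ≈ -1.5862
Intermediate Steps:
-3249/√((123 + 1487)*(706 + 1900) + W(-46)) = -3249/√((123 + 1487)*(706 + 1900) - 46) = -3249/√(1610*2606 - 46) = -3249/√(4195660 - 46) = -3249*√4195614/4195614 = -1083*√4195614/1398538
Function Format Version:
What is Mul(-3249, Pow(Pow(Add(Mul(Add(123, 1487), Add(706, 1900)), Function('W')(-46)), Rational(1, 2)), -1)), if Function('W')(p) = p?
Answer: Mul(Rational(-1083, 1398538), Pow(4195614, Rational(1, 2))) ≈ -1.5862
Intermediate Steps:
Mul(-3249, Pow(Pow(Add(Mul(Add(123, 1487), Add(706, 1900)), Function('W')(-46)), Rational(1, 2)), -1)) = Mul(-3249, Pow(Pow(Add(Mul(Add(123, 1487), Add(706, 1900)), -46), Rational(1, 2)), -1)) = Mul(-3249, Pow(Pow(Add(Mul(1610, 2606), -46), Rational(1, 2)), -1)) = Mul(-3249, Pow(Pow(Add(4195660, -46), Rational(1, 2)), -1)) = Mul(-3249, Pow(Pow(4195614, Rational(1, 2)), -1)) = Mul(-3249, Mul(Rational(1, 4195614), Pow(4195614, Rational(1, 2)))) = Mul(Rational(-1083, 1398538), Pow(4195614, Rational(1, 2)))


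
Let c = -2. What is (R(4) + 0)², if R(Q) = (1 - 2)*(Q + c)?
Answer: 4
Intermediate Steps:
R(Q) = 2 - Q (R(Q) = (1 - 2)*(Q - 2) = -(-2 + Q) = 2 - Q)
(R(4) + 0)² = ((2 - 1*4) + 0)² = ((2 - 4) + 0)² = (-2 + 0)² = (-2)² = 4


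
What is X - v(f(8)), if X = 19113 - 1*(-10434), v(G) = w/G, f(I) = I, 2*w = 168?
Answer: 59073/2 ≈ 29537.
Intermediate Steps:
w = 84 (w = (½)*168 = 84)
v(G) = 84/G
X = 29547 (X = 19113 + 10434 = 29547)
X - v(f(8)) = 29547 - 84/8 = 29547 - 1*21/2 = 29547 - 21/2 = 59073/2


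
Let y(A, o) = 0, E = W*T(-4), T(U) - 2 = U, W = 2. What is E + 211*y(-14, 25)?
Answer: -4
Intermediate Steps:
T(U) = 2 + U
E = -4 (E = 2*(2 - 4) = 2*(-2) = -4)
E + 211*y(-14, 25) = -4 + 211*0 = -4 + 0 = -4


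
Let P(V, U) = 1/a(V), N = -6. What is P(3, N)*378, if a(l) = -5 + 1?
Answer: -189/2 ≈ -94.500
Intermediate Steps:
a(l) = -4
P(V, U) = -1/4 (P(V, U) = 1/(-4) = -1/4)
P(3, N)*378 = -1/4*378 = -189/2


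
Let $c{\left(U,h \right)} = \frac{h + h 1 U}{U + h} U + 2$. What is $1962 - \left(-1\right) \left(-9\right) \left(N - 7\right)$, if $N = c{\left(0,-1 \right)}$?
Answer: $2007$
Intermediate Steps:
$c{\left(U,h \right)} = 2 + \frac{U \left(h + U h\right)}{U + h}$ ($c{\left(U,h \right)} = \frac{h + h U}{U + h} U + 2 = \frac{h + U h}{U + h} U + 2 = \frac{U \left(h + U h\right)}{U + h} + 2 = 2 + \frac{U \left(h + U h\right)}{U + h}$)
$N = 2$ ($N = \frac{2 \cdot 0 + 2 \left(-1\right) + 0 \left(-1\right) - 0^{2}}{0 - 1} = \frac{0 - 2 + 0 - 0}{-1} = - (0 - 2 + 0 + 0) = \left(-1\right) \left(-2\right) = 2$)
$1962 - \left(-1\right) \left(-9\right) \left(N - 7\right) = 1962 - \left(-1\right) \left(-9\right) \left(2 - 7\right) = 1962 - 9 \left(-5\right) = 1962 - -45 = 1962 + 45 = 2007$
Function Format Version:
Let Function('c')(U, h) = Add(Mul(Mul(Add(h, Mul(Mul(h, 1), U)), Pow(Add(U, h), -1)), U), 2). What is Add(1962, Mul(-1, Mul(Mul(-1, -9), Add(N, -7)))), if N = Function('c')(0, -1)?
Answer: 2007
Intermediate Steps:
Function('c')(U, h) = Add(2, Mul(U, Pow(Add(U, h), -1), Add(h, Mul(U, h)))) (Function('c')(U, h) = Add(Mul(Mul(Add(h, Mul(h, U)), Pow(Add(U, h), -1)), U), 2) = Add(Mul(Mul(Add(h, Mul(U, h)), Pow(Add(U, h), -1)), U), 2) = Add(Mul(Mul(Pow(Add(U, h), -1), Add(h, Mul(U, h))), U), 2) = Add(Mul(U, Pow(Add(U, h), -1), Add(h, Mul(U, h))), 2) = Add(2, Mul(U, Pow(Add(U, h), -1), Add(h, Mul(U, h)))))
N = 2 (N = Mul(Pow(Add(0, -1), -1), Add(Mul(2, 0), Mul(2, -1), Mul(0, -1), Mul(-1, Pow(0, 2)))) = Mul(Pow(-1, -1), Add(0, -2, 0, Mul(-1, 0))) = Mul(-1, Add(0, -2, 0, 0)) = Mul(-1, -2) = 2)
Add(1962, Mul(-1, Mul(Mul(-1, -9), Add(N, -7)))) = Add(1962, Mul(-1, Mul(Mul(-1, -9), Add(2, -7)))) = Add(1962, Mul(-1, Mul(9, -5))) = Add(1962, Mul(-1, -45)) = Add(1962, 45) = 2007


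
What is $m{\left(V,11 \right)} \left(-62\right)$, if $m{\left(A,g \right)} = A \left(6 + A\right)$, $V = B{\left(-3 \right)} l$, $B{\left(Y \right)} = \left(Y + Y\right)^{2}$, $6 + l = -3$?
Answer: $-6387984$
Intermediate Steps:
$l = -9$ ($l = -6 - 3 = -9$)
$B{\left(Y \right)} = 4 Y^{2}$ ($B{\left(Y \right)} = \left(2 Y\right)^{2} = 4 Y^{2}$)
$V = -324$ ($V = 4 \left(-3\right)^{2} \left(-9\right) = 4 \cdot 9 \left(-9\right) = 36 \left(-9\right) = -324$)
$m{\left(V,11 \right)} \left(-62\right) = - 324 \left(6 - 324\right) \left(-62\right) = \left(-324\right) \left(-318\right) \left(-62\right) = 103032 \left(-62\right) = -6387984$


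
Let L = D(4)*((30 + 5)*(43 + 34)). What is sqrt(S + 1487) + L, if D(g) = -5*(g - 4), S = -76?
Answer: sqrt(1411) ≈ 37.563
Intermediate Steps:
D(g) = 20 - 5*g (D(g) = -5*(-4 + g) = 20 - 5*g)
L = 0 (L = (20 - 5*4)*((30 + 5)*(43 + 34)) = (20 - 20)*(35*77) = 0*2695 = 0)
sqrt(S + 1487) + L = sqrt(-76 + 1487) + 0 = sqrt(1411) + 0 = sqrt(1411)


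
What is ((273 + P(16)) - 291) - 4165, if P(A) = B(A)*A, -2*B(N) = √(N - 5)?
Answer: -4183 - 8*√11 ≈ -4209.5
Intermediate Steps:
B(N) = -√(-5 + N)/2 (B(N) = -√(N - 5)/2 = -√(-5 + N)/2)
P(A) = -A*√(-5 + A)/2 (P(A) = (-√(-5 + A)/2)*A = -A*√(-5 + A)/2)
((273 + P(16)) - 291) - 4165 = ((273 - ½*16*√(-5 + 16)) - 291) - 4165 = ((273 - ½*16*√11) - 291) - 4165 = ((273 - 8*√11) - 291) - 4165 = (-18 - 8*√11) - 4165 = -4183 - 8*√11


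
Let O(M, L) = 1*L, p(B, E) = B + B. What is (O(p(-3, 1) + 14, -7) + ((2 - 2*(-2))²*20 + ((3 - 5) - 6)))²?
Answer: 497025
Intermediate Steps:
p(B, E) = 2*B
O(M, L) = L
(O(p(-3, 1) + 14, -7) + ((2 - 2*(-2))²*20 + ((3 - 5) - 6)))² = (-7 + ((2 - 2*(-2))²*20 + ((3 - 5) - 6)))² = (-7 + ((2 + 4)²*20 + (-2 - 6)))² = (-7 + (6²*20 - 8))² = (-7 + (36*20 - 8))² = (-7 + (720 - 8))² = (-7 + 712)² = 705² = 497025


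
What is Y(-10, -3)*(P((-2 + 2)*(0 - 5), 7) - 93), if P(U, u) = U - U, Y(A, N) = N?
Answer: 279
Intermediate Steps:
P(U, u) = 0
Y(-10, -3)*(P((-2 + 2)*(0 - 5), 7) - 93) = -3*(0 - 93) = -3*(-93) = 279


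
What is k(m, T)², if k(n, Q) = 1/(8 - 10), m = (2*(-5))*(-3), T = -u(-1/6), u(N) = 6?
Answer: ¼ ≈ 0.25000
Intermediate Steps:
T = -6 (T = -1*6 = -6)
m = 30 (m = -10*(-3) = 30)
k(n, Q) = -½ (k(n, Q) = 1/(-2) = -½)
k(m, T)² = (-½)² = ¼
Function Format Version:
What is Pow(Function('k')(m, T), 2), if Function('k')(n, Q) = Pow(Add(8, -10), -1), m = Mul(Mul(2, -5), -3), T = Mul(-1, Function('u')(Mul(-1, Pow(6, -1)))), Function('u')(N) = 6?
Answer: Rational(1, 4) ≈ 0.25000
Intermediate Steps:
T = -6 (T = Mul(-1, 6) = -6)
m = 30 (m = Mul(-10, -3) = 30)
Function('k')(n, Q) = Rational(-1, 2) (Function('k')(n, Q) = Pow(-2, -1) = Rational(-1, 2))
Pow(Function('k')(m, T), 2) = Pow(Rational(-1, 2), 2) = Rational(1, 4)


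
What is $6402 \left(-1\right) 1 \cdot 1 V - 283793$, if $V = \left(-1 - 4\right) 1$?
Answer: $-251783$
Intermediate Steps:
$V = -5$ ($V = \left(-5\right) 1 = -5$)
$6402 \left(-1\right) 1 \cdot 1 V - 283793 = 6402 \left(-1\right) 1 \cdot 1 \left(-5\right) - 283793 = 6402 \left(-1\right) 1 \left(-5\right) - 283793 = 6402 \left(\left(-1\right) \left(-5\right)\right) - 283793 = 6402 \cdot 5 - 283793 = 32010 - 283793 = -251783$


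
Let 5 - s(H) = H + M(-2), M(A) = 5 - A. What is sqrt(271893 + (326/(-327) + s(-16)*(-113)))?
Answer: sqrt(28903978317)/327 ≈ 519.91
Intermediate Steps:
s(H) = -2 - H (s(H) = 5 - (H + (5 - 1*(-2))) = 5 - (H + (5 + 2)) = 5 - (H + 7) = 5 - (7 + H) = 5 + (-7 - H) = -2 - H)
sqrt(271893 + (326/(-327) + s(-16)*(-113))) = sqrt(271893 + (326/(-327) + (-2 - 1*(-16))*(-113))) = sqrt(271893 + (326*(-1/327) + (-2 + 16)*(-113))) = sqrt(271893 + (-326/327 + 14*(-113))) = sqrt(271893 + (-326/327 - 1582)) = sqrt(271893 - 517640/327) = sqrt(88391371/327) = sqrt(28903978317)/327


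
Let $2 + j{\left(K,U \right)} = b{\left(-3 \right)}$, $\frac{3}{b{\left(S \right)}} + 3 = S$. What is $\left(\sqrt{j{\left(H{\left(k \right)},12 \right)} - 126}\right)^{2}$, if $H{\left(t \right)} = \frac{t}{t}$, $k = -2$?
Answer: $- \frac{257}{2} \approx -128.5$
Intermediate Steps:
$H{\left(t \right)} = 1$
$b{\left(S \right)} = \frac{3}{-3 + S}$
$j{\left(K,U \right)} = - \frac{5}{2}$ ($j{\left(K,U \right)} = -2 + \frac{3}{-3 - 3} = -2 + \frac{3}{-6} = -2 + 3 \left(- \frac{1}{6}\right) = -2 - \frac{1}{2} = - \frac{5}{2}$)
$\left(\sqrt{j{\left(H{\left(k \right)},12 \right)} - 126}\right)^{2} = \left(\sqrt{- \frac{5}{2} - 126}\right)^{2} = \left(\sqrt{- \frac{257}{2}}\right)^{2} = \left(\frac{i \sqrt{514}}{2}\right)^{2} = - \frac{257}{2}$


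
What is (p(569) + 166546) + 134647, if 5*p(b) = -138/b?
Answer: 856893947/2845 ≈ 3.0119e+5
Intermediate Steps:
p(b) = -138/(5*b) (p(b) = (-138/b)/5 = -138/(5*b))
(p(569) + 166546) + 134647 = (-138/5/569 + 166546) + 134647 = (-138/5*1/569 + 166546) + 134647 = (-138/2845 + 166546) + 134647 = 473823232/2845 + 134647 = 856893947/2845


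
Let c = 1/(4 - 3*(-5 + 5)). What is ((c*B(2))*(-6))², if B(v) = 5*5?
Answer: 5625/4 ≈ 1406.3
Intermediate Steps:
B(v) = 25
c = ¼ (c = 1/(4 - 3*0) = 1/(4 + 0) = 1/4 = ¼ ≈ 0.25000)
((c*B(2))*(-6))² = (((¼)*25)*(-6))² = ((25/4)*(-6))² = (-75/2)² = 5625/4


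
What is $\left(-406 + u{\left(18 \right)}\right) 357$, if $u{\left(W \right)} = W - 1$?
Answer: $-138873$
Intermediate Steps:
$u{\left(W \right)} = -1 + W$
$\left(-406 + u{\left(18 \right)}\right) 357 = \left(-406 + \left(-1 + 18\right)\right) 357 = \left(-406 + 17\right) 357 = \left(-389\right) 357 = -138873$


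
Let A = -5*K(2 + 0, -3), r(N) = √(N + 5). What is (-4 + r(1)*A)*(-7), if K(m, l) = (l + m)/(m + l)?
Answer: 28 + 35*√6 ≈ 113.73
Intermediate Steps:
r(N) = √(5 + N)
K(m, l) = 1 (K(m, l) = (l + m)/(l + m) = 1)
A = -5 (A = -5*1 = -5)
(-4 + r(1)*A)*(-7) = (-4 + √(5 + 1)*(-5))*(-7) = (-4 + √6*(-5))*(-7) = (-4 - 5*√6)*(-7) = 28 + 35*√6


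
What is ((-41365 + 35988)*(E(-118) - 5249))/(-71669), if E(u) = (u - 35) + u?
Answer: -29681040/71669 ≈ -414.14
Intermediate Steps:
E(u) = -35 + 2*u (E(u) = (-35 + u) + u = -35 + 2*u)
((-41365 + 35988)*(E(-118) - 5249))/(-71669) = ((-41365 + 35988)*((-35 + 2*(-118)) - 5249))/(-71669) = -5377*((-35 - 236) - 5249)*(-1/71669) = -5377*(-271 - 5249)*(-1/71669) = -5377*(-5520)*(-1/71669) = 29681040*(-1/71669) = -29681040/71669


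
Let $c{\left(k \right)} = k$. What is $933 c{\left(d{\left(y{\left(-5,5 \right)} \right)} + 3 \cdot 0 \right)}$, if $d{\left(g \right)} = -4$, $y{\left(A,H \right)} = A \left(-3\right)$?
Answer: $-3732$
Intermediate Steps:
$y{\left(A,H \right)} = - 3 A$
$933 c{\left(d{\left(y{\left(-5,5 \right)} \right)} + 3 \cdot 0 \right)} = 933 \left(-4 + 3 \cdot 0\right) = 933 \left(-4 + 0\right) = 933 \left(-4\right) = -3732$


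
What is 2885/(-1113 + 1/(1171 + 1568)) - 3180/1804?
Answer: -5987371035/1374876206 ≈ -4.3548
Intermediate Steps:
2885/(-1113 + 1/(1171 + 1568)) - 3180/1804 = 2885/(-1113 + 1/2739) - 3180*1/1804 = 2885/(-1113 + 1/2739) - 795/451 = 2885/(-3048506/2739) - 795/451 = 2885*(-2739/3048506) - 795/451 = -7902015/3048506 - 795/451 = -5987371035/1374876206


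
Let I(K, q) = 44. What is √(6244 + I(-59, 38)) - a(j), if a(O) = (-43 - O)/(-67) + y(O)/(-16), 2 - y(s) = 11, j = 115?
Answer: -3131/1072 + 4*√393 ≈ 76.376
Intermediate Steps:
y(s) = -9 (y(s) = 2 - 1*11 = 2 - 11 = -9)
a(O) = 1291/1072 + O/67 (a(O) = (-43 - O)/(-67) - 9/(-16) = (-43 - O)*(-1/67) - 9*(-1/16) = (43/67 + O/67) + 9/16 = 1291/1072 + O/67)
√(6244 + I(-59, 38)) - a(j) = √(6244 + 44) - (1291/1072 + (1/67)*115) = √6288 - (1291/1072 + 115/67) = 4*√393 - 1*3131/1072 = 4*√393 - 3131/1072 = -3131/1072 + 4*√393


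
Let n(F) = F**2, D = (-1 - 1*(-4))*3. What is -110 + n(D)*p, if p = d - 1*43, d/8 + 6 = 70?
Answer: 37879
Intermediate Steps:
d = 512 (d = -48 + 8*70 = -48 + 560 = 512)
D = 9 (D = (-1 + 4)*3 = 3*3 = 9)
p = 469 (p = 512 - 1*43 = 512 - 43 = 469)
-110 + n(D)*p = -110 + 9**2*469 = -110 + 81*469 = -110 + 37989 = 37879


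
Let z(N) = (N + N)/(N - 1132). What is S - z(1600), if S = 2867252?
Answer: 335467684/117 ≈ 2.8672e+6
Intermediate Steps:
z(N) = 2*N/(-1132 + N) (z(N) = (2*N)/(-1132 + N) = 2*N/(-1132 + N))
S - z(1600) = 2867252 - 2*1600/(-1132 + 1600) = 2867252 - 2*1600/468 = 2867252 - 1*800/117 = 2867252 - 800/117 = 335467684/117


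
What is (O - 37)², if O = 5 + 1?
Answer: 961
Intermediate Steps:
O = 6
(O - 37)² = (6 - 37)² = (-31)² = 961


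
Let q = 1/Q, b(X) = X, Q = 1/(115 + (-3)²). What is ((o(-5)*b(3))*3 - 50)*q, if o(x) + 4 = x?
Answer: -16244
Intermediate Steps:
Q = 1/124 (Q = 1/(115 + 9) = 1/124 ≈ 0.0080645)
o(x) = -4 + x
q = 124 (q = 1/(1/124) = 124)
((o(-5)*b(3))*3 - 50)*q = (((-4 - 5)*3)*3 - 50)*124 = (-9*3*3 - 50)*124 = (-27*3 - 50)*124 = (-81 - 50)*124 = -131*124 = -16244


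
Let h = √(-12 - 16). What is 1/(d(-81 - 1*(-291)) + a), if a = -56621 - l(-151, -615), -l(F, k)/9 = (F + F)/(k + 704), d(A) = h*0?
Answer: -89/5041987 ≈ -1.7652e-5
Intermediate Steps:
h = 2*I*√7 (h = √(-28) = 2*I*√7 ≈ 5.2915*I)
d(A) = 0 (d(A) = (2*I*√7)*0 = 0)
l(F, k) = -18*F/(704 + k) (l(F, k) = -9*(F + F)/(k + 704) = -9*2*F/(704 + k) = -18*F/(704 + k))
a = -5041987/89 (a = -56621 - (-18)*(-151)/(704 - 615) = -56621 - (-18)*(-151)/89 = -56621 - 1*2718/89 = -56621 - 2718/89 = -5041987/89 ≈ -56652.)
1/(d(-81 - 1*(-291)) + a) = 1/(0 - 5041987/89) = 1/(-5041987/89) = -89/5041987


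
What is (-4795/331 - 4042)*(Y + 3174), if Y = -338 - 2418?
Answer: -561247346/331 ≈ -1.6956e+6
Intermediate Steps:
Y = -2756
(-4795/331 - 4042)*(Y + 3174) = (-4795/331 - 4042)*(-2756 + 3174) = (-4795*1/331 - 4042)*418 = (-4795/331 - 4042)*418 = -1342697/331*418 = -561247346/331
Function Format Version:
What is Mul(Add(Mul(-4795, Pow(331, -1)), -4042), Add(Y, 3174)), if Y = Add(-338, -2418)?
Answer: Rational(-561247346, 331) ≈ -1.6956e+6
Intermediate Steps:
Y = -2756
Mul(Add(Mul(-4795, Pow(331, -1)), -4042), Add(Y, 3174)) = Mul(Add(Mul(-4795, Pow(331, -1)), -4042), Add(-2756, 3174)) = Mul(Add(Mul(-4795, Rational(1, 331)), -4042), 418) = Mul(Add(Rational(-4795, 331), -4042), 418) = Mul(Rational(-1342697, 331), 418) = Rational(-561247346, 331)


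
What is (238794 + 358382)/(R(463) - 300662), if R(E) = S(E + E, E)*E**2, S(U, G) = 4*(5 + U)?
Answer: 298588/399004747 ≈ 0.00074833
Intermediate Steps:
S(U, G) = 20 + 4*U
R(E) = E**2*(20 + 8*E) (R(E) = (20 + 4*(E + E))*E**2 = (20 + 4*(2*E))*E**2 = (20 + 8*E)*E**2 = E**2*(20 + 8*E))
(238794 + 358382)/(R(463) - 300662) = (238794 + 358382)/(463**2*(20 + 8*463) - 300662) = 597176/(214369*(20 + 3704) - 300662) = 597176/(214369*3724 - 300662) = 597176/(798310156 - 300662) = 597176/798009494 = 597176*(1/798009494) = 298588/399004747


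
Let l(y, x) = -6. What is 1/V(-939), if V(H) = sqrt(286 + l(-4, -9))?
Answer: sqrt(70)/140 ≈ 0.059761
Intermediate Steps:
V(H) = 2*sqrt(70) (V(H) = sqrt(286 - 6) = sqrt(280) = 2*sqrt(70))
1/V(-939) = 1/(2*sqrt(70)) = sqrt(70)/140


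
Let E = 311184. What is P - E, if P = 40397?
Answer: -270787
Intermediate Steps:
P - E = 40397 - 1*311184 = 40397 - 311184 = -270787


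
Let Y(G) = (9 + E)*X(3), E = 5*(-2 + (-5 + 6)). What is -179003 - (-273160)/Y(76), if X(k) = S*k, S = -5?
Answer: -550667/3 ≈ -1.8356e+5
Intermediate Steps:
E = -5 (E = 5*(-2 + 1) = 5*(-1) = -5)
X(k) = -5*k
Y(G) = -60 (Y(G) = (9 - 5)*(-5*3) = 4*(-15) = -60)
-179003 - (-273160)/Y(76) = -179003 - (-273160)/(-60) = -179003 - (-273160)*(-1)/60 = -179003 - 1*13658/3 = -179003 - 13658/3 = -550667/3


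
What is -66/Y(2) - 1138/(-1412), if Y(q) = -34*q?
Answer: 10661/6001 ≈ 1.7765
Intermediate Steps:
-66/Y(2) - 1138/(-1412) = -66/((-34*2)) - 1138/(-1412) = -66/(-68) - 1138*(-1/1412) = -66*(-1/68) + 569/706 = 33/34 + 569/706 = 10661/6001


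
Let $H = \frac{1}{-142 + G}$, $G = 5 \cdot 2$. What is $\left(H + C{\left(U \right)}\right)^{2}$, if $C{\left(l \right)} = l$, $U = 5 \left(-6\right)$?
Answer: $\frac{15689521}{17424} \approx 900.46$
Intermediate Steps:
$U = -30$
$G = 10$
$H = - \frac{1}{132}$ ($H = \frac{1}{-142 + 10} = \frac{1}{-132} = - \frac{1}{132} \approx -0.0075758$)
$\left(H + C{\left(U \right)}\right)^{2} = \left(- \frac{1}{132} - 30\right)^{2} = \left(- \frac{3961}{132}\right)^{2} = \frac{15689521}{17424}$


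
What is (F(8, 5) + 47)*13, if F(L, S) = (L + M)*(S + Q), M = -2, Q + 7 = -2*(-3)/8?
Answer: 1027/2 ≈ 513.50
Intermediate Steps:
Q = -25/4 (Q = -7 - 2*(-3)/8 = -7 + 6*(1/8) = -7 + 3/4 = -25/4 ≈ -6.2500)
F(L, S) = (-2 + L)*(-25/4 + S) (F(L, S) = (L - 2)*(S - 25/4) = (-2 + L)*(-25/4 + S))
(F(8, 5) + 47)*13 = ((25/2 - 2*5 - 25/4*8 + 8*5) + 47)*13 = ((25/2 - 10 - 50 + 40) + 47)*13 = (-15/2 + 47)*13 = (79/2)*13 = 1027/2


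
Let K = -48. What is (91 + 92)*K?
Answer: -8784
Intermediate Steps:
(91 + 92)*K = (91 + 92)*(-48) = 183*(-48) = -8784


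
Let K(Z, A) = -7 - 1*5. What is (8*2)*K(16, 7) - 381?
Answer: -573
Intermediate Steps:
K(Z, A) = -12 (K(Z, A) = -7 - 5 = -12)
(8*2)*K(16, 7) - 381 = (8*2)*(-12) - 381 = 16*(-12) - 381 = -192 - 381 = -573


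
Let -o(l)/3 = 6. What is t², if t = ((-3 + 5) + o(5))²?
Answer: 65536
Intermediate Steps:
o(l) = -18 (o(l) = -3*6 = -18)
t = 256 (t = ((-3 + 5) - 18)² = (2 - 18)² = (-16)² = 256)
t² = 256² = 65536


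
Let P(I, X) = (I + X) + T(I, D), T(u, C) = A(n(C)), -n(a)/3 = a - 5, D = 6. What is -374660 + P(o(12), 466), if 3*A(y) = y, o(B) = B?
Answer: -374183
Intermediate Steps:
n(a) = 15 - 3*a (n(a) = -3*(a - 5) = -3*(-5 + a) = 15 - 3*a)
A(y) = y/3
T(u, C) = 5 - C (T(u, C) = (15 - 3*C)/3 = 5 - C)
P(I, X) = -1 + I + X (P(I, X) = (I + X) + (5 - 1*6) = (I + X) + (5 - 6) = (I + X) - 1 = -1 + I + X)
-374660 + P(o(12), 466) = -374660 + (-1 + 12 + 466) = -374660 + 477 = -374183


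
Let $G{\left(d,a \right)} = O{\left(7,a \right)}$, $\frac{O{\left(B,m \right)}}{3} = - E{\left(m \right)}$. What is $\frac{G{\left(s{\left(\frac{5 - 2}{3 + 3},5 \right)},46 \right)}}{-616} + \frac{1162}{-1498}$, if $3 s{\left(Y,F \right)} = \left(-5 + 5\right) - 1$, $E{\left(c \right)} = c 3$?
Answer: $- \frac{3415}{32956} \approx -0.10362$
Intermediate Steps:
$E{\left(c \right)} = 3 c$
$s{\left(Y,F \right)} = - \frac{1}{3}$ ($s{\left(Y,F \right)} = \frac{\left(-5 + 5\right) - 1}{3} = \frac{0 - 1}{3} = \frac{1}{3} \left(-1\right) = - \frac{1}{3}$)
$O{\left(B,m \right)} = - 9 m$ ($O{\left(B,m \right)} = 3 \left(- 3 m\right) = - 9 m$)
$G{\left(d,a \right)} = - 9 a$
$\frac{G{\left(s{\left(\frac{5 - 2}{3 + 3},5 \right)},46 \right)}}{-616} + \frac{1162}{-1498} = \frac{\left(-9\right) 46}{-616} + \frac{1162}{-1498} = \left(-414\right) \left(- \frac{1}{616}\right) + 1162 \left(- \frac{1}{1498}\right) = \frac{207}{308} - \frac{83}{107} = - \frac{3415}{32956}$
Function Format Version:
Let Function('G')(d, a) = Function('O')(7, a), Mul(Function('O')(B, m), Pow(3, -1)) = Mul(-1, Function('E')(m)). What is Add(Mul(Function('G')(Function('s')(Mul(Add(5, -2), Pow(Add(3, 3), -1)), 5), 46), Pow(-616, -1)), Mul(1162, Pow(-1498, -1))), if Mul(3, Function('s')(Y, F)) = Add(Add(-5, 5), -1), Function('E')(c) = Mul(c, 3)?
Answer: Rational(-3415, 32956) ≈ -0.10362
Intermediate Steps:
Function('E')(c) = Mul(3, c)
Function('s')(Y, F) = Rational(-1, 3) (Function('s')(Y, F) = Mul(Rational(1, 3), Add(Add(-5, 5), -1)) = Mul(Rational(1, 3), Add(0, -1)) = Mul(Rational(1, 3), -1) = Rational(-1, 3))
Function('O')(B, m) = Mul(-9, m) (Function('O')(B, m) = Mul(3, Mul(-1, Mul(3, m))) = Mul(3, Mul(-3, m)) = Mul(-9, m))
Function('G')(d, a) = Mul(-9, a)
Add(Mul(Function('G')(Function('s')(Mul(Add(5, -2), Pow(Add(3, 3), -1)), 5), 46), Pow(-616, -1)), Mul(1162, Pow(-1498, -1))) = Add(Mul(Mul(-9, 46), Pow(-616, -1)), Mul(1162, Pow(-1498, -1))) = Add(Mul(-414, Rational(-1, 616)), Mul(1162, Rational(-1, 1498))) = Add(Rational(207, 308), Rational(-83, 107)) = Rational(-3415, 32956)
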